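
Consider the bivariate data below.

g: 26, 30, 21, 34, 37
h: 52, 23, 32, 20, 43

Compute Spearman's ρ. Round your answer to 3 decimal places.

Rank g: 2, 3, 1, 4, 5
Rank h: 5, 2, 3, 1, 4
d = rank(g) − rank(h): -3, 1, -2, 3, 1; Σd² = 24
ρ = 1 − 6Σd² / [n(n²−1)] = 1 − 6×24 / (5×24) = 1 − 144/120 ≈ -0.200

-0.200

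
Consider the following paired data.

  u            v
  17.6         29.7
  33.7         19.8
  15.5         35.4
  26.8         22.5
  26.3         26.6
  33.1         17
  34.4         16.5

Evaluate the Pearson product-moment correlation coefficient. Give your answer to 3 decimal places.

n = 7, Σu = 187.4, Σv = 167.5, Σu² = 5374.6, Σv² = 4302.35, Σuv = 4171.56
nΣuv − ΣuΣv = 29200.92 − 31389.5 = -2188.58
nΣu² − (Σu)² = 37622.2 − 35118.76 = 2503.44; nΣv² − (Σv)² = 30116.45 − 28056.25 = 2060.2
r = -2188.58 / √(2503.44 × 2060.2) = -2188.58 / 2271.0322 ≈ -0.964

-0.964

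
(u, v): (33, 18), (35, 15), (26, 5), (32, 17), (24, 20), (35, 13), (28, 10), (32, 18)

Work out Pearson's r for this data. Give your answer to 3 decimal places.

0.218

n = 8, Σu = 245, Σv = 116, Σu² = 7623, Σv² = 1856, Σuv = 3584
nΣuv − ΣuΣv = 28672 − 28420 = 252
nΣu² − (Σu)² = 60984 − 60025 = 959; nΣv² − (Σv)² = 14848 − 13456 = 1392
r = 252 / √(959 × 1392) = 252 / 1155.3908 ≈ 0.218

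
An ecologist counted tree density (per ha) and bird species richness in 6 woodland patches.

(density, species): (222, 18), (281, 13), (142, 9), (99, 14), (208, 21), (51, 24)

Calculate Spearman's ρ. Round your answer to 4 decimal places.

-0.3714

Rank density: 5, 6, 3, 2, 4, 1
Rank species: 4, 2, 1, 3, 5, 6
d = rank(density) − rank(species): 1, 4, 2, -1, -1, -5; Σd² = 48
ρ = 1 − 6Σd² / [n(n²−1)] = 1 − 6×48 / (6×35) = 1 − 288/210 ≈ -0.3714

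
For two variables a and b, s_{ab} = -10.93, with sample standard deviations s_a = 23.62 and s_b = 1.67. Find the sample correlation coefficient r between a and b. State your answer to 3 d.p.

-0.277

r = Cov(a,b) / (s_a · s_b) = -10.93 / (23.62 × 1.67)
  = -10.93 / 39.4454 ≈ -0.277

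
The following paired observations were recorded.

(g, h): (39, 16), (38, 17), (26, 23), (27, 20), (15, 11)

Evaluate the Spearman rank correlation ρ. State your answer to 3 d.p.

Rank g: 5, 4, 2, 3, 1
Rank h: 2, 3, 5, 4, 1
d = rank(g) − rank(h): 3, 1, -3, -1, 0; Σd² = 20
ρ = 1 − 6Σd² / [n(n²−1)] = 1 − 6×20 / (5×24) = 1 − 120/120 ≈ 0.000

0.000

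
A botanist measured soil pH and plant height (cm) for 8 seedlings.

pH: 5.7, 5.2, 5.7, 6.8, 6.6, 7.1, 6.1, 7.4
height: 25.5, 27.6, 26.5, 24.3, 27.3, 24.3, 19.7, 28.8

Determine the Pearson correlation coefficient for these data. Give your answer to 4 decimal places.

n = 8, Σx = 50.6, Σy = 204, Σx² = 324.2, Σy² = 5258.06, Σxy = 1291.16
nΣxy − ΣxΣy = 10329.28 − 10322.4 = 6.88
nΣx² − (Σx)² = 2593.6 − 2560.36 = 33.24; nΣy² − (Σy)² = 42064.48 − 41616 = 448.48
r = 6.88 / √(33.24 × 448.48) = 6.88 / 122.0962 ≈ 0.0563

0.0563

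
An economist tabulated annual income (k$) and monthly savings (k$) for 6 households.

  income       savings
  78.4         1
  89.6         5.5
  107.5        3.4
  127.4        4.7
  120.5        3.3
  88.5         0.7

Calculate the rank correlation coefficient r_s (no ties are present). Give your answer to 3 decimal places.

0.543

Rank income: 1, 3, 4, 6, 5, 2
Rank savings: 2, 6, 4, 5, 3, 1
d = rank(income) − rank(savings): -1, -3, 0, 1, 2, 1; Σd² = 16
ρ = 1 − 6Σd² / [n(n²−1)] = 1 − 6×16 / (6×35) = 1 − 96/210 ≈ 0.543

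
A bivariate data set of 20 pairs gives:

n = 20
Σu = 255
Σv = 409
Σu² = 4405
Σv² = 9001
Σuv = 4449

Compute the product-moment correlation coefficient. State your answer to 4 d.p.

-0.8933

r = (nΣuv − ΣuΣv) / √[(nΣu² − (Σu)²)(nΣv² − (Σv)²)]
Numerator: 20×4449 − 255×409 = -15315
Denominator: √[(88100 − 65025)(180020 − 167281)] = √[23075 × 12739] = 17145.0408
r = -15315 / 17145.0408 ≈ -0.8933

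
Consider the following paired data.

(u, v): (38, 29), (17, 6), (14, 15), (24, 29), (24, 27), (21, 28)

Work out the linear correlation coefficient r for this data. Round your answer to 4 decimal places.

n = 6, Σu = 138, Σv = 134, Σu² = 3522, Σv² = 3456, Σuv = 3346
nΣuv − ΣuΣv = 20076 − 18492 = 1584
nΣu² − (Σu)² = 21132 − 19044 = 2088; nΣv² − (Σv)² = 20736 − 17956 = 2780
r = 1584 / √(2088 × 2780) = 1584 / 2409.2821 ≈ 0.6575

0.6575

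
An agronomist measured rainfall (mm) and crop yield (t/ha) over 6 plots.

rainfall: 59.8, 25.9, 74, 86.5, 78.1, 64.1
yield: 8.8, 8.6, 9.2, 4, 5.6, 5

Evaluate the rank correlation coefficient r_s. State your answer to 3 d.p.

Rank rainfall: 2, 1, 4, 6, 5, 3
Rank yield: 5, 4, 6, 1, 3, 2
d = rank(rainfall) − rank(yield): -3, -3, -2, 5, 2, 1; Σd² = 52
ρ = 1 − 6Σd² / [n(n²−1)] = 1 − 6×52 / (6×35) = 1 − 312/210 ≈ -0.486

-0.486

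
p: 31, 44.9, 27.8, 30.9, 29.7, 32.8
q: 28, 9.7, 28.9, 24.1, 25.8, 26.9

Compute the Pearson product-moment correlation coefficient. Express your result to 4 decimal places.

n = 6, Σp = 197.1, Σq = 143.4, Σp² = 6662.59, Σq² = 3683.36, Σpq = 4500.22
nΣpq − ΣpΣq = 27001.32 − 28264.14 = -1262.82
nΣp² − (Σp)² = 39975.54 − 38848.41 = 1127.13; nΣq² − (Σq)² = 22100.16 − 20563.56 = 1536.6
r = -1262.82 / √(1127.13 × 1536.6) = -1262.82 / 1316.0349 ≈ -0.9596

-0.9596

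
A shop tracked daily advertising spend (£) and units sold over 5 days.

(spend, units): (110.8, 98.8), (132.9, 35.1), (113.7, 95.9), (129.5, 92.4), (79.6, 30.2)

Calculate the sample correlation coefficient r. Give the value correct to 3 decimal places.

0.327

n = 5, Σx = 566.5, Σy = 352.4, Σx² = 65973.15, Σy² = 29640.06, Σxy = 40885.38
nΣxy − ΣxΣy = 204426.9 − 199634.6 = 4792.3
nΣx² − (Σx)² = 329865.75 − 320922.25 = 8943.5; nΣy² − (Σy)² = 148200.3 − 124185.76 = 24014.54
r = 4792.3 / √(8943.5 × 24014.54) = 4792.3 / 14655.1710 ≈ 0.327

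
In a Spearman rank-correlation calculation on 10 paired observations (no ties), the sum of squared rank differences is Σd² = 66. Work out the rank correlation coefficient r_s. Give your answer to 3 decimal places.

0.600

ρ = 1 − 6Σd² / [n(n²−1)] = 1 − 6×66 / (10×99)
  = 1 − 396/990 = 1 − 0.4000 ≈ 0.600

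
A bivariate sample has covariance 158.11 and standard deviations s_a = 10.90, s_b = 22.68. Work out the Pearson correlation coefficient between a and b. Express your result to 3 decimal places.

r = Cov(a,b) / (s_a · s_b) = 158.11 / (10.90 × 22.68)
  = 158.11 / 247.2120 ≈ 0.640

0.640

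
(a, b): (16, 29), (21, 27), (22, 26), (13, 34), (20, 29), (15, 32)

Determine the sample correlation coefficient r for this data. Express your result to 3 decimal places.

n = 6, Σa = 107, Σb = 177, Σa² = 1975, Σb² = 5267, Σab = 3105
nΣab − ΣaΣb = 18630 − 18939 = -309
nΣa² − (Σa)² = 11850 − 11449 = 401; nΣb² − (Σb)² = 31602 − 31329 = 273
r = -309 / √(401 × 273) = -309 / 330.8670 ≈ -0.934

-0.934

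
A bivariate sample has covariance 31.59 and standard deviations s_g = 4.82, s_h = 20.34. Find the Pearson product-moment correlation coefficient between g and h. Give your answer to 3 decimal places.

r = Cov(g,h) / (s_g · s_h) = 31.59 / (4.82 × 20.34)
  = 31.59 / 98.0388 ≈ 0.322

0.322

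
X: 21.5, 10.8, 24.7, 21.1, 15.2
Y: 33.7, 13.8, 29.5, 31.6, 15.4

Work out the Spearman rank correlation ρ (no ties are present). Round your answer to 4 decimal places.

0.7000

Rank X: 4, 1, 5, 3, 2
Rank Y: 5, 1, 3, 4, 2
d = rank(X) − rank(Y): -1, 0, 2, -1, 0; Σd² = 6
ρ = 1 − 6Σd² / [n(n²−1)] = 1 − 6×6 / (5×24) = 1 − 36/120 ≈ 0.7000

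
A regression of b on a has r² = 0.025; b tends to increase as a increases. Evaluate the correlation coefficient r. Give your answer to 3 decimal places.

0.158

|r| = √0.025 = 0.158
The association is positive, so r = 0.158.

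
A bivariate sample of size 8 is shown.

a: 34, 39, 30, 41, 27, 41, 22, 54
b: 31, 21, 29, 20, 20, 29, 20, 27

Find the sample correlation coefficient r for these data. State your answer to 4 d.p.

0.2911

n = 8, Σa = 288, Σb = 197, Σa² = 11068, Σb² = 5013, Σab = 7190
nΣab − ΣaΣb = 57520 − 56736 = 784
nΣa² − (Σa)² = 88544 − 82944 = 5600; nΣb² − (Σb)² = 40104 − 38809 = 1295
r = 784 / √(5600 × 1295) = 784 / 2692.9538 ≈ 0.2911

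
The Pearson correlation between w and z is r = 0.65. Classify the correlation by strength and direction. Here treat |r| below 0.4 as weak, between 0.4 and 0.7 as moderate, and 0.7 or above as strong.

r = 0.65 > 0 so the relationship is positive.
|r| = 0.65, which falls in the moderate range.

moderate positive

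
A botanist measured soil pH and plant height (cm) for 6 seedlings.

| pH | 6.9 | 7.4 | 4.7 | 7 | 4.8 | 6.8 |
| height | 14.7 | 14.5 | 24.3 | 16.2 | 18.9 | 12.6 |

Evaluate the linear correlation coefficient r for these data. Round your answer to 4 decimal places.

n = 6, Σx = 37.6, Σy = 101.2, Σx² = 242.74, Σy² = 1795.24, Σxy = 612.74
nΣxy − ΣxΣy = 3676.44 − 3805.12 = -128.68
nΣx² − (Σx)² = 1456.44 − 1413.76 = 42.68; nΣy² − (Σy)² = 10771.44 − 10241.44 = 530
r = -128.68 / √(42.68 × 530) = -128.68 / 150.4008 ≈ -0.8556

-0.8556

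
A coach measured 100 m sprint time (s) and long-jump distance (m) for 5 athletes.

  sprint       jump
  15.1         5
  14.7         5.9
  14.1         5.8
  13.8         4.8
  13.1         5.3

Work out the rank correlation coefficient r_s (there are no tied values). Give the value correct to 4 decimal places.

0.2000

Rank sprint: 5, 4, 3, 2, 1
Rank jump: 2, 5, 4, 1, 3
d = rank(sprint) − rank(jump): 3, -1, -1, 1, -2; Σd² = 16
ρ = 1 − 6Σd² / [n(n²−1)] = 1 − 6×16 / (5×24) = 1 − 96/120 ≈ 0.2000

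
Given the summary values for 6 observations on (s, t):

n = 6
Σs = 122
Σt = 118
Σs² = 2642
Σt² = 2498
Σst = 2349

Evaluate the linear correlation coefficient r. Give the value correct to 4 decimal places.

-0.2976

r = (nΣst − ΣsΣt) / √[(nΣs² − (Σs)²)(nΣt² − (Σt)²)]
Numerator: 6×2349 − 122×118 = -302
Denominator: √[(15852 − 14884)(14988 − 13924)] = √[968 × 1064] = 1014.8655
r = -302 / 1014.8655 ≈ -0.2976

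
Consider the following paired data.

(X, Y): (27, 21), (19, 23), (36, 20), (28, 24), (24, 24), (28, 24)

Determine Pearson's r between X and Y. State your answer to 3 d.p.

-0.573

n = 6, ΣX = 162, ΣY = 136, ΣX² = 4530, ΣY² = 3098, ΣXY = 3644
nΣXY − ΣXΣY = 21864 − 22032 = -168
nΣX² − (ΣX)² = 27180 − 26244 = 936; nΣY² − (ΣY)² = 18588 − 18496 = 92
r = -168 / √(936 × 92) = -168 / 293.4485 ≈ -0.573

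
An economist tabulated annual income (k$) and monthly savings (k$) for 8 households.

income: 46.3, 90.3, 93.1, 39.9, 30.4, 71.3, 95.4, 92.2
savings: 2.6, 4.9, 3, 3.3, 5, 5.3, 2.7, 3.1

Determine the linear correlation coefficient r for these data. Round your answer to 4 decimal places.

-0.1957

n = 8, Σx = 558.9, Σy = 29.9, Σx² = 44167.25, Σy² = 120.65, Σxy = 2047.11
nΣxy − ΣxΣy = 16376.88 − 16711.11 = -334.23
nΣx² − (Σx)² = 353338 − 312369.21 = 40968.79; nΣy² − (Σy)² = 965.2 − 894.01 = 71.19
r = -334.23 / √(40968.79 × 71.19) = -334.23 / 1707.7963 ≈ -0.1957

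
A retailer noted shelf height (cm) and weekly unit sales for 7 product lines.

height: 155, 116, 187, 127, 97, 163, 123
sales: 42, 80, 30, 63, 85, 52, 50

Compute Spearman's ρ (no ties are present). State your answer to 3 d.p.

-0.821

Rank height: 5, 2, 7, 4, 1, 6, 3
Rank sales: 2, 6, 1, 5, 7, 4, 3
d = rank(height) − rank(sales): 3, -4, 6, -1, -6, 2, 0; Σd² = 102
ρ = 1 − 6Σd² / [n(n²−1)] = 1 − 6×102 / (7×48) = 1 − 612/336 ≈ -0.821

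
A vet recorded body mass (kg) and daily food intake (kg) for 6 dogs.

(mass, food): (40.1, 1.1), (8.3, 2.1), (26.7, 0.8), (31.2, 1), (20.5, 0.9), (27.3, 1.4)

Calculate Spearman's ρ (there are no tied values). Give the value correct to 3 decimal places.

Rank mass: 6, 1, 3, 5, 2, 4
Rank food: 4, 6, 1, 3, 2, 5
d = rank(mass) − rank(food): 2, -5, 2, 2, 0, -1; Σd² = 38
ρ = 1 − 6Σd² / [n(n²−1)] = 1 − 6×38 / (6×35) = 1 − 228/210 ≈ -0.086

-0.086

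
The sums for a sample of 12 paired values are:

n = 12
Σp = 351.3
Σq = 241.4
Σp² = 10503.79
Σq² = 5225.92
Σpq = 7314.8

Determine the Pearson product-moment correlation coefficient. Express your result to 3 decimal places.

0.870

r = (nΣpq − ΣpΣq) / √[(nΣp² − (Σp)²)(nΣq² − (Σq)²)]
Numerator: 12×7314.8 − 351.3×241.4 = 2973.78
Denominator: √[(126045.48 − 123411.69)(62711.04 − 58273.96)] = √[2633.79 × 4437.08] = 3418.5285
r = 2973.78 / 3418.5285 ≈ 0.870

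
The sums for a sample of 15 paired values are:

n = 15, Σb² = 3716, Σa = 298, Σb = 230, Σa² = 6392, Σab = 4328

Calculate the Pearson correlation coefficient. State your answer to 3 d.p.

r = (nΣab − ΣaΣb) / √[(nΣa² − (Σa)²)(nΣb² − (Σb)²)]
Numerator: 15×4328 − 298×230 = -3620
Denominator: √[(95880 − 88804)(55740 − 52900)] = √[7076 × 2840] = 4482.8384
r = -3620 / 4482.8384 ≈ -0.808

-0.808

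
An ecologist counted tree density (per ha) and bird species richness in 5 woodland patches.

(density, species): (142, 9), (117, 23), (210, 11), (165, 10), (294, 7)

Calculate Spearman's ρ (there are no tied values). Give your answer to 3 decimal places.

-0.600

Rank density: 2, 1, 4, 3, 5
Rank species: 2, 5, 4, 3, 1
d = rank(density) − rank(species): 0, -4, 0, 0, 4; Σd² = 32
ρ = 1 − 6Σd² / [n(n²−1)] = 1 − 6×32 / (5×24) = 1 − 192/120 ≈ -0.600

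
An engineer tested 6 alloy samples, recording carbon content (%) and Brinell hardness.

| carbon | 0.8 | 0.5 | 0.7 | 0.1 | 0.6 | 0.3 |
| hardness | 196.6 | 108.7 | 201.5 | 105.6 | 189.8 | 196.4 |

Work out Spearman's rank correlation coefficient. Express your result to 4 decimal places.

Rank carbon: 6, 3, 5, 1, 4, 2
Rank hardness: 5, 2, 6, 1, 3, 4
d = rank(carbon) − rank(hardness): 1, 1, -1, 0, 1, -2; Σd² = 8
ρ = 1 − 6Σd² / [n(n²−1)] = 1 − 6×8 / (6×35) = 1 − 48/210 ≈ 0.7714

0.7714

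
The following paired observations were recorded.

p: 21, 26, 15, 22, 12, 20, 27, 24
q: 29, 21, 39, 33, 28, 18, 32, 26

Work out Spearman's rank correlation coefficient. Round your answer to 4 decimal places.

Rank p: 4, 7, 2, 5, 1, 3, 8, 6
Rank q: 5, 2, 8, 7, 4, 1, 6, 3
d = rank(p) − rank(q): -1, 5, -6, -2, -3, 2, 2, 3; Σd² = 92
ρ = 1 − 6Σd² / [n(n²−1)] = 1 − 6×92 / (8×63) = 1 − 552/504 ≈ -0.0952

-0.0952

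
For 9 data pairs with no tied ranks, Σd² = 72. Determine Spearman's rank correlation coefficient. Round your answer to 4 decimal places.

ρ = 1 − 6Σd² / [n(n²−1)] = 1 − 6×72 / (9×80)
  = 1 − 432/720 = 1 − 0.60000 ≈ 0.4000

0.4000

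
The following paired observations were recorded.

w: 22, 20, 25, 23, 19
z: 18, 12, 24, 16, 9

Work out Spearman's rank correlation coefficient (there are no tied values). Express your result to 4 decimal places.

Rank w: 3, 2, 5, 4, 1
Rank z: 4, 2, 5, 3, 1
d = rank(w) − rank(z): -1, 0, 0, 1, 0; Σd² = 2
ρ = 1 − 6Σd² / [n(n²−1)] = 1 − 6×2 / (5×24) = 1 − 12/120 ≈ 0.9000

0.9000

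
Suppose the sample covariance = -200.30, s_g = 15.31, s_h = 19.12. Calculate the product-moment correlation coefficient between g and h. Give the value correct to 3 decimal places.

-0.684

r = Cov(g,h) / (s_g · s_h) = -200.30 / (15.31 × 19.12)
  = -200.30 / 292.7272 ≈ -0.684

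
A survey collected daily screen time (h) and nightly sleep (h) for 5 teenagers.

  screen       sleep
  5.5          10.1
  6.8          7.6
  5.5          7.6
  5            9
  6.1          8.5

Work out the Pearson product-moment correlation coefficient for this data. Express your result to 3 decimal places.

-0.518

n = 5, Σx = 28.9, Σy = 42.8, Σx² = 168.95, Σy² = 370.78, Σxy = 245.88
nΣxy − ΣxΣy = 1229.4 − 1236.92 = -7.52
nΣx² − (Σx)² = 844.75 − 835.21 = 9.54; nΣy² − (Σy)² = 1853.9 − 1831.84 = 22.06
r = -7.52 / √(9.54 × 22.06) = -7.52 / 14.5070 ≈ -0.518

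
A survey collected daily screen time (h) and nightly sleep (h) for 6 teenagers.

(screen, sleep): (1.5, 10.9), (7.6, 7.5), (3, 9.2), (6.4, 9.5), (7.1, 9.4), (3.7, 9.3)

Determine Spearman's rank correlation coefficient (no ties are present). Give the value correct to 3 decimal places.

-0.486

Rank screen: 1, 6, 2, 4, 5, 3
Rank sleep: 6, 1, 2, 5, 4, 3
d = rank(screen) − rank(sleep): -5, 5, 0, -1, 1, 0; Σd² = 52
ρ = 1 − 6Σd² / [n(n²−1)] = 1 − 6×52 / (6×35) = 1 − 312/210 ≈ -0.486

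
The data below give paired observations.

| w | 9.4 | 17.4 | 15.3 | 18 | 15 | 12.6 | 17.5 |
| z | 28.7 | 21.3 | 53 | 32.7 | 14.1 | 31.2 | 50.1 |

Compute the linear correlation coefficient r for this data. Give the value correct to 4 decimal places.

n = 7, Σw = 105.2, Σz = 231.1, Σw² = 1639.22, Σz² = 8837.93, Σwz = 3521.27
nΣwz − ΣwΣz = 24648.89 − 24311.72 = 337.17
nΣw² − (Σw)² = 11474.54 − 11067.04 = 407.5; nΣz² − (Σz)² = 61865.51 − 53407.21 = 8458.3
r = 337.17 / √(407.5 × 8458.3) = 337.17 / 1856.5444 ≈ 0.1816

0.1816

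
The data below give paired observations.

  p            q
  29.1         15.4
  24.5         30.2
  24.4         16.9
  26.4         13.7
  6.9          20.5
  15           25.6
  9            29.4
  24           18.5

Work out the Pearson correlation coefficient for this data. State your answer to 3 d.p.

n = 8, Σp = 159.3, Σq = 170.2, Σp² = 3668.99, Σq² = 3904.72, Σpq = 3196.13
nΣpq − ΣpΣq = 25569.04 − 27112.86 = -1543.82
nΣp² − (Σp)² = 29351.92 − 25376.49 = 3975.43; nΣq² − (Σq)² = 31237.76 − 28968.04 = 2269.72
r = -1543.82 / √(3975.43 × 2269.72) = -1543.82 / 3003.8497 ≈ -0.514

-0.514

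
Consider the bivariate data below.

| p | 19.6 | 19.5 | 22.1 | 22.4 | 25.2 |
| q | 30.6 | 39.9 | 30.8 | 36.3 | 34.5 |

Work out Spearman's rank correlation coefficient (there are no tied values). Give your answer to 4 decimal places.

-0.1000

Rank p: 2, 1, 3, 4, 5
Rank q: 1, 5, 2, 4, 3
d = rank(p) − rank(q): 1, -4, 1, 0, 2; Σd² = 22
ρ = 1 − 6Σd² / [n(n²−1)] = 1 − 6×22 / (5×24) = 1 − 132/120 ≈ -0.1000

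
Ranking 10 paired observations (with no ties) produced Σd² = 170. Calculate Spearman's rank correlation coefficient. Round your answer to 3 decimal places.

-0.030

ρ = 1 − 6Σd² / [n(n²−1)] = 1 − 6×170 / (10×99)
  = 1 − 1020/990 = 1 − 1.0303 ≈ -0.030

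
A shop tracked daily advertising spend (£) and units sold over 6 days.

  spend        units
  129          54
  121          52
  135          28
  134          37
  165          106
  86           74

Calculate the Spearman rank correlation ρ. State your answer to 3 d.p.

Rank spend: 3, 2, 5, 4, 6, 1
Rank units: 4, 3, 1, 2, 6, 5
d = rank(spend) − rank(units): -1, -1, 4, 2, 0, -4; Σd² = 38
ρ = 1 − 6Σd² / [n(n²−1)] = 1 − 6×38 / (6×35) = 1 − 228/210 ≈ -0.086

-0.086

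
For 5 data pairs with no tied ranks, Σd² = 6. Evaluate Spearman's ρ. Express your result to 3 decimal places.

0.700

ρ = 1 − 6Σd² / [n(n²−1)] = 1 − 6×6 / (5×24)
  = 1 − 36/120 = 1 − 0.3000 ≈ 0.700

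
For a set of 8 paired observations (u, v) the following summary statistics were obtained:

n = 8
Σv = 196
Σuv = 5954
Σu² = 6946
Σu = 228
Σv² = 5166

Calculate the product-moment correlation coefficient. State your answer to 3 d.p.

0.911

r = (nΣuv − ΣuΣv) / √[(nΣu² − (Σu)²)(nΣv² − (Σv)²)]
Numerator: 8×5954 − 228×196 = 2944
Denominator: √[(55568 − 51984)(41328 − 38416)] = √[3584 × 2912] = 3230.5739
r = 2944 / 3230.5739 ≈ 0.911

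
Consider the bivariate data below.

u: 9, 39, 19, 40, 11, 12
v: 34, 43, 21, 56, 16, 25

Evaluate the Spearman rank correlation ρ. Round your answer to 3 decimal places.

Rank u: 1, 5, 4, 6, 2, 3
Rank v: 4, 5, 2, 6, 1, 3
d = rank(u) − rank(v): -3, 0, 2, 0, 1, 0; Σd² = 14
ρ = 1 − 6Σd² / [n(n²−1)] = 1 − 6×14 / (6×35) = 1 − 84/210 ≈ 0.600

0.600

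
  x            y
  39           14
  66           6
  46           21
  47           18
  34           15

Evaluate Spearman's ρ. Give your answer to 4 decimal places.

-0.2000

Rank x: 2, 5, 3, 4, 1
Rank y: 2, 1, 5, 4, 3
d = rank(x) − rank(y): 0, 4, -2, 0, -2; Σd² = 24
ρ = 1 − 6Σd² / [n(n²−1)] = 1 − 6×24 / (5×24) = 1 − 144/120 ≈ -0.2000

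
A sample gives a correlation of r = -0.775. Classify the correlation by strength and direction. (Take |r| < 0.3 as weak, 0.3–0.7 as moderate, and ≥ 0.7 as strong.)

strong negative

r = -0.775 < 0 so the relationship is negative.
|r| = 0.775, which falls in the strong range.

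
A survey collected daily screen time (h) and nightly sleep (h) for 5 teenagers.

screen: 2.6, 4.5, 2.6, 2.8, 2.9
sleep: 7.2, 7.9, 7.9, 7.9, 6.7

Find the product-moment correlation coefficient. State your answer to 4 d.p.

n = 5, Σx = 15.4, Σy = 37.6, Σx² = 50.02, Σy² = 283.96, Σxy = 116.36
nΣxy − ΣxΣy = 581.8 − 579.04 = 2.76
nΣx² − (Σx)² = 250.1 − 237.16 = 12.94; nΣy² − (Σy)² = 1419.8 − 1413.76 = 6.04
r = 2.76 / √(12.94 × 6.04) = 2.76 / 8.8407 ≈ 0.3122

0.3122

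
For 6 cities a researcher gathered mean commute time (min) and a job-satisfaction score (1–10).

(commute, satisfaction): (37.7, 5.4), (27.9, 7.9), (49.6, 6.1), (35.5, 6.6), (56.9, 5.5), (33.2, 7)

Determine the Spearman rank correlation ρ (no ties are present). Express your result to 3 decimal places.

-0.829

Rank commute: 4, 1, 5, 3, 6, 2
Rank satisfaction: 1, 6, 3, 4, 2, 5
d = rank(commute) − rank(satisfaction): 3, -5, 2, -1, 4, -3; Σd² = 64
ρ = 1 − 6Σd² / [n(n²−1)] = 1 − 6×64 / (6×35) = 1 − 384/210 ≈ -0.829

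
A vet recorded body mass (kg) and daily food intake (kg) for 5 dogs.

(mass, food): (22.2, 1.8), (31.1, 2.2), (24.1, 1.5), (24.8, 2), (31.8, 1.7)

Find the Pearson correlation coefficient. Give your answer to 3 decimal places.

n = 5, Σx = 134, Σy = 9.2, Σx² = 3667.14, Σy² = 17.22, Σxy = 248.19
nΣxy − ΣxΣy = 1240.95 − 1232.8 = 8.15
nΣx² − (Σx)² = 18335.7 − 17956 = 379.7; nΣy² − (Σy)² = 86.1 − 84.64 = 1.46
r = 8.15 / √(379.7 × 1.46) = 8.15 / 23.5449 ≈ 0.346

0.346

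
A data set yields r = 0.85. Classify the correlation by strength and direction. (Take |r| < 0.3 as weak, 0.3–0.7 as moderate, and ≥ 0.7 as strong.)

strong positive

r = 0.85 > 0 so the relationship is positive.
|r| = 0.85, which falls in the strong range.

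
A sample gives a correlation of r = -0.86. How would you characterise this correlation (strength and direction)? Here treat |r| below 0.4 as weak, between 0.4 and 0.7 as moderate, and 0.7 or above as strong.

r = -0.86 < 0 so the relationship is negative.
|r| = 0.86, which falls in the strong range.

strong negative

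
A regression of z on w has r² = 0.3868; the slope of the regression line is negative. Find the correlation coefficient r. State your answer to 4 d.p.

-0.6219

|r| = √0.3868 = 0.6219
The association is negative, so r = −0.6219.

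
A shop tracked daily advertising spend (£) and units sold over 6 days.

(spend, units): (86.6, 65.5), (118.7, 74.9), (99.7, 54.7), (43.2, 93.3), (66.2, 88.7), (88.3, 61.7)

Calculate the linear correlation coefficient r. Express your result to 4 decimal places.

n = 6, Σx = 502.7, Σy = 438.8, Σx² = 45574.91, Σy² = 33271.82, Σxy = 35367.13
nΣxy − ΣxΣy = 212202.78 − 220584.76 = -8381.98
nΣx² − (Σx)² = 273449.46 − 252707.29 = 20742.17; nΣy² − (Σy)² = 199630.92 − 192545.44 = 7085.48
r = -8381.98 / √(20742.17 × 7085.48) = -8381.98 / 12123.0454 ≈ -0.6914

-0.6914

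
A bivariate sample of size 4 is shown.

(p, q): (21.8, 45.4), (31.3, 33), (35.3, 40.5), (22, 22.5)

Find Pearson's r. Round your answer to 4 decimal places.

n = 4, Σp = 110.4, Σq = 141.4, Σp² = 3185.02, Σq² = 5296.66, Σpq = 3947.27
nΣpq − ΣpΣq = 15789.08 − 15610.56 = 178.52
nΣp² − (Σp)² = 12740.08 − 12188.16 = 551.92; nΣq² − (Σq)² = 21186.64 − 19993.96 = 1192.68
r = 178.52 / √(551.92 × 1192.68) = 178.52 / 811.3347 ≈ 0.2200

0.2200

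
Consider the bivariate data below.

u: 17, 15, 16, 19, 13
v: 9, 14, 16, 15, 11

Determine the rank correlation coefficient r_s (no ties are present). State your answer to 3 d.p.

Rank u: 4, 2, 3, 5, 1
Rank v: 1, 3, 5, 4, 2
d = rank(u) − rank(v): 3, -1, -2, 1, -1; Σd² = 16
ρ = 1 − 6Σd² / [n(n²−1)] = 1 − 6×16 / (5×24) = 1 − 96/120 ≈ 0.200

0.200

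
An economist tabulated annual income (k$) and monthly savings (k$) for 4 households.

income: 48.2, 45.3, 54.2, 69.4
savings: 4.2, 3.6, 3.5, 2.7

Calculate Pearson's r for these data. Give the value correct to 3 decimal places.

-0.868

n = 4, Σx = 217.1, Σy = 14, Σx² = 12129.33, Σy² = 50.14, Σxy = 742.6
nΣxy − ΣxΣy = 2970.4 − 3039.4 = -69
nΣx² − (Σx)² = 48517.32 − 47132.41 = 1384.91; nΣy² − (Σy)² = 200.56 − 196 = 4.56
r = -69 / √(1384.91 × 4.56) = -69 / 79.4682 ≈ -0.868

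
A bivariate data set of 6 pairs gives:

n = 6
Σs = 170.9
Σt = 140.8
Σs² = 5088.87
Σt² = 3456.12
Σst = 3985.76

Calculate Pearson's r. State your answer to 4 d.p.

r = (nΣst − ΣsΣt) / √[(nΣs² − (Σs)²)(nΣt² − (Σt)²)]
Numerator: 6×3985.76 − 170.9×140.8 = -148.16
Denominator: √[(30533.22 − 29206.81)(20736.72 − 19824.64)] = √[1326.41 × 912.08] = 1099.9055
r = -148.16 / 1099.9055 ≈ -0.1347

-0.1347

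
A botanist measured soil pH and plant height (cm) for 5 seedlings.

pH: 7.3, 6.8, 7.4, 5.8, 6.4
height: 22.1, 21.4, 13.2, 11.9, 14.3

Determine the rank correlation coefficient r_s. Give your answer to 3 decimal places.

0.400

Rank pH: 4, 3, 5, 1, 2
Rank height: 5, 4, 2, 1, 3
d = rank(pH) − rank(height): -1, -1, 3, 0, -1; Σd² = 12
ρ = 1 − 6Σd² / [n(n²−1)] = 1 − 6×12 / (5×24) = 1 − 72/120 ≈ 0.400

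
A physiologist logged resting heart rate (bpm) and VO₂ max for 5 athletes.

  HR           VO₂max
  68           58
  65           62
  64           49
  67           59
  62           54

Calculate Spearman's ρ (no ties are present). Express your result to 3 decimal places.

0.500

Rank HR: 5, 3, 2, 4, 1
Rank VO₂max: 3, 5, 1, 4, 2
d = rank(HR) − rank(VO₂max): 2, -2, 1, 0, -1; Σd² = 10
ρ = 1 − 6Σd² / [n(n²−1)] = 1 − 6×10 / (5×24) = 1 − 60/120 ≈ 0.500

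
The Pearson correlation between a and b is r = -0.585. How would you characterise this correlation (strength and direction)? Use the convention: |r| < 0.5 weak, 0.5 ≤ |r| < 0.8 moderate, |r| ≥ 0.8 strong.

r = -0.585 < 0 so the relationship is negative.
|r| = 0.585, which falls in the moderate range.

moderate negative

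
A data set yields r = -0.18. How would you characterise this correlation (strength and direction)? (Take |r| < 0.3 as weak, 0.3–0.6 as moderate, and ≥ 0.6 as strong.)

weak negative

r = -0.18 < 0 so the relationship is negative.
|r| = 0.18, which falls in the weak range.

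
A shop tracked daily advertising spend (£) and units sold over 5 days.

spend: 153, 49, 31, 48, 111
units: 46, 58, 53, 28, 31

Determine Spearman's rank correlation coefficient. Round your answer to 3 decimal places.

-0.100

Rank spend: 5, 3, 1, 2, 4
Rank units: 3, 5, 4, 1, 2
d = rank(spend) − rank(units): 2, -2, -3, 1, 2; Σd² = 22
ρ = 1 − 6Σd² / [n(n²−1)] = 1 − 6×22 / (5×24) = 1 − 132/120 ≈ -0.100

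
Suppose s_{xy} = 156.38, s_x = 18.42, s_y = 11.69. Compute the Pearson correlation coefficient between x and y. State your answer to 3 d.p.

0.726

r = Cov(x,y) / (s_x · s_y) = 156.38 / (18.42 × 11.69)
  = 156.38 / 215.3298 ≈ 0.726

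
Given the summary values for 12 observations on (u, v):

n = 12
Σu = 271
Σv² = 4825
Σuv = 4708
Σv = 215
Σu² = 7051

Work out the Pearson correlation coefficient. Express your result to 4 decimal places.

-0.1549

r = (nΣuv − ΣuΣv) / √[(nΣu² − (Σu)²)(nΣv² − (Σv)²)]
Numerator: 12×4708 − 271×215 = -1769
Denominator: √[(84612 − 73441)(57900 − 46225)] = √[11171 × 11675] = 11420.2200
r = -1769 / 11420.2200 ≈ -0.1549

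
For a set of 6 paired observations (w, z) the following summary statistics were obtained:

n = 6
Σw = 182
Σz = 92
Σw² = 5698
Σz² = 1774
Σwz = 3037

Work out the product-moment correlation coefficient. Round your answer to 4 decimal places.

r = (nΣwz − ΣwΣz) / √[(nΣw² − (Σw)²)(nΣz² − (Σz)²)]
Numerator: 6×3037 − 182×92 = 1478
Denominator: √[(34188 − 33124)(10644 − 8464)] = √[1064 × 2180] = 1522.9970
r = 1478 / 1522.9970 ≈ 0.9705

0.9705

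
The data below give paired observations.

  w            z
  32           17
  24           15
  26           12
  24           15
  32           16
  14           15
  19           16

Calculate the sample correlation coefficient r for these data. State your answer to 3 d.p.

n = 7, Σw = 171, Σz = 106, Σw² = 4433, Σz² = 1620, Σwz = 2602
nΣwz − ΣwΣz = 18214 − 18126 = 88
nΣw² − (Σw)² = 31031 − 29241 = 1790; nΣz² − (Σz)² = 11340 − 11236 = 104
r = 88 / √(1790 × 104) = 88 / 431.4626 ≈ 0.204

0.204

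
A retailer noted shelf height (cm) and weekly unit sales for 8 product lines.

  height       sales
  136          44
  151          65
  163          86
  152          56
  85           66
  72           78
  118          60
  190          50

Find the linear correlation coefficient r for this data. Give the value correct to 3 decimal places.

n = 8, Σx = 1067, Σy = 505, Σx² = 153403, Σy² = 33233, Σxy = 66135
nΣxy − ΣxΣy = 529080 − 538835 = -9755
nΣx² − (Σx)² = 1227224 − 1138489 = 88735; nΣy² − (Σy)² = 265864 − 255025 = 10839
r = -9755 / √(88735 × 10839) = -9755 / 31012.8790 ≈ -0.315

-0.315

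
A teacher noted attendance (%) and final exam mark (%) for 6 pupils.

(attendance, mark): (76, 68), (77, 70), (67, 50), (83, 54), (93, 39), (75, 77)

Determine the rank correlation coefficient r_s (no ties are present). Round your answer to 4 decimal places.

-0.3714

Rank attendance: 3, 4, 1, 5, 6, 2
Rank mark: 4, 5, 2, 3, 1, 6
d = rank(attendance) − rank(mark): -1, -1, -1, 2, 5, -4; Σd² = 48
ρ = 1 − 6Σd² / [n(n²−1)] = 1 − 6×48 / (6×35) = 1 − 288/210 ≈ -0.3714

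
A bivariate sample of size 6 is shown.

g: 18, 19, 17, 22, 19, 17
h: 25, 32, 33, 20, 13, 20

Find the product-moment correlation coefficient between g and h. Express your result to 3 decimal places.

-0.324

n = 6, Σg = 112, Σh = 143, Σg² = 2108, Σh² = 3707, Σgh = 2646
nΣgh − ΣgΣh = 15876 − 16016 = -140
nΣg² − (Σg)² = 12648 − 12544 = 104; nΣh² − (Σh)² = 22242 − 20449 = 1793
r = -140 / √(104 × 1793) = -140 / 431.8240 ≈ -0.324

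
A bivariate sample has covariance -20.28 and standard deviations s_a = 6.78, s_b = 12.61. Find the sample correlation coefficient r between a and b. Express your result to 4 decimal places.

-0.2372

r = Cov(a,b) / (s_a · s_b) = -20.28 / (6.78 × 12.61)
  = -20.28 / 85.4958 ≈ -0.2372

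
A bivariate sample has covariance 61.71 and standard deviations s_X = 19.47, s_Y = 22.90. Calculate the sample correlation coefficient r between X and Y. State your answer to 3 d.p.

r = Cov(X,Y) / (s_X · s_Y) = 61.71 / (19.47 × 22.90)
  = 61.71 / 445.8630 ≈ 0.138

0.138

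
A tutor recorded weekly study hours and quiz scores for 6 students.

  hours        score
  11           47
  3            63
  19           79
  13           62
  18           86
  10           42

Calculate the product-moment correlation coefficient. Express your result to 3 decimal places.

0.608

n = 6, Σx = 74, Σy = 379, Σx² = 1084, Σy² = 25423, Σxy = 4981
nΣxy − ΣxΣy = 29886 − 28046 = 1840
nΣx² − (Σx)² = 6504 − 5476 = 1028; nΣy² − (Σy)² = 152538 − 143641 = 8897
r = 1840 / √(1028 × 8897) = 1840 / 3024.2546 ≈ 0.608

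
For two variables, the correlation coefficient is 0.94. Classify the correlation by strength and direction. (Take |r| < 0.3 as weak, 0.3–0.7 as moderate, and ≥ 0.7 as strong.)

r = 0.94 > 0 so the relationship is positive.
|r| = 0.94, which falls in the strong range.

strong positive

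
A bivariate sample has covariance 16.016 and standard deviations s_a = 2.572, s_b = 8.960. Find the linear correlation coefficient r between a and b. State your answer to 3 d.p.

r = Cov(a,b) / (s_a · s_b) = 16.016 / (2.572 × 8.960)
  = 16.016 / 23.0451 ≈ 0.695

0.695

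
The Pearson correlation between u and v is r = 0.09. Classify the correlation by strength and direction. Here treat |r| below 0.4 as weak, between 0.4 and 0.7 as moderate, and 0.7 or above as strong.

r = 0.09 > 0 so the relationship is positive.
|r| = 0.09, which falls in the weak range.

weak positive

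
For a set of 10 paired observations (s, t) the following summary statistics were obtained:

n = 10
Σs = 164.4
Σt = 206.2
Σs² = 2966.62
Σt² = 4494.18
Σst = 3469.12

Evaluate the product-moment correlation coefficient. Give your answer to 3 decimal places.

0.313

r = (nΣst − ΣsΣt) / √[(nΣs² − (Σs)²)(nΣt² − (Σt)²)]
Numerator: 10×3469.12 − 164.4×206.2 = 791.92
Denominator: √[(29666.2 − 27027.36)(44941.8 − 42518.44)] = √[2638.84 × 2423.36] = 2528.8059
r = 791.92 / 2528.8059 ≈ 0.313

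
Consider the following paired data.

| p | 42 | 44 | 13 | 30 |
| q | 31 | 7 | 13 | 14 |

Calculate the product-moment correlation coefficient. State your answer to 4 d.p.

0.2333

n = 4, Σp = 129, Σq = 65, Σp² = 4769, Σq² = 1375, Σpq = 2199
nΣpq − ΣpΣq = 8796 − 8385 = 411
nΣp² − (Σp)² = 19076 − 16641 = 2435; nΣq² − (Σq)² = 5500 − 4225 = 1275
r = 411 / √(2435 × 1275) = 411 / 1761.9946 ≈ 0.2333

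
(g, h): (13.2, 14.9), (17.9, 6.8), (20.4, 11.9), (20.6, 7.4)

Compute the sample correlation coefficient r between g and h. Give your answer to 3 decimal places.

n = 4, Σg = 72.1, Σh = 41, Σg² = 1335.17, Σh² = 464.62, Σgh = 713.6
nΣgh − ΣgΣh = 2854.4 − 2956.1 = -101.7
nΣg² − (Σg)² = 5340.68 − 5198.41 = 142.27; nΣh² − (Σh)² = 1858.48 − 1681 = 177.48
r = -101.7 / √(142.27 × 177.48) = -101.7 / 158.9027 ≈ -0.640

-0.640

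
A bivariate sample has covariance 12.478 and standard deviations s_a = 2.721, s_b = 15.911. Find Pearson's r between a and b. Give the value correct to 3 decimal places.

0.288

r = Cov(a,b) / (s_a · s_b) = 12.478 / (2.721 × 15.911)
  = 12.478 / 43.2938 ≈ 0.288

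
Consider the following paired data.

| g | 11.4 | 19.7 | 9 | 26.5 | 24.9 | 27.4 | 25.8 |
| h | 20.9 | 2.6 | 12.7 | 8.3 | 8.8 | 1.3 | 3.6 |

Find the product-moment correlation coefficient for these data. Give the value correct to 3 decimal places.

n = 7, Σg = 144.7, Σh = 58.2, Σg² = 3337.71, Σh² = 765.84, Σgh = 971.35
nΣgh − ΣgΣh = 6799.45 − 8421.54 = -1622.09
nΣg² − (Σg)² = 23363.97 − 20938.09 = 2425.88; nΣh² − (Σh)² = 5360.88 − 3387.24 = 1973.64
r = -1622.09 / √(2425.88 × 1973.64) = -1622.09 / 2188.1074 ≈ -0.741

-0.741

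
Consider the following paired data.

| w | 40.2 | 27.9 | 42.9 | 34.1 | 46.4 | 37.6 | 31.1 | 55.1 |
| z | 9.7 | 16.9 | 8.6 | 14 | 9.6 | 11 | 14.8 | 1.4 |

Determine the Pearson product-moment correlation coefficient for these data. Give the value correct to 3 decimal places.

-0.972

n = 8, Σw = 315.3, Σz = 86, Σw² = 12967.61, Σz² = 1083.82, Σwz = 3104.25
nΣwz − ΣwΣz = 24834 − 27115.8 = -2281.8
nΣw² − (Σw)² = 103740.88 − 99414.09 = 4326.79; nΣz² − (Σz)² = 8670.56 − 7396 = 1274.56
r = -2281.8 / √(4326.79 × 1274.56) = -2281.8 / 2348.3512 ≈ -0.972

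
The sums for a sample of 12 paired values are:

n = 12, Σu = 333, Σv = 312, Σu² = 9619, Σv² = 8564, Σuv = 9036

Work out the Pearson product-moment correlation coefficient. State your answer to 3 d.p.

r = (nΣuv − ΣuΣv) / √[(nΣu² − (Σu)²)(nΣv² − (Σv)²)]
Numerator: 12×9036 − 333×312 = 4536
Denominator: √[(115428 − 110889)(102768 − 97344)] = √[4539 × 5424] = 4961.8077
r = 4536 / 4961.8077 ≈ 0.914

0.914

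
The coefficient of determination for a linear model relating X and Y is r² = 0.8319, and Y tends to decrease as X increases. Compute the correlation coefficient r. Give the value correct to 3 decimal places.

-0.912

|r| = √0.8319 = 0.912
The association is negative, so r = −0.912.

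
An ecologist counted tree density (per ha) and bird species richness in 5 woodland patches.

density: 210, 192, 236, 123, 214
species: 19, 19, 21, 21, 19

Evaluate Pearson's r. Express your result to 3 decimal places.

-0.328

n = 5, Σx = 975, Σy = 99, Σx² = 197585, Σy² = 1965, Σxy = 19243
nΣxy − ΣxΣy = 96215 − 96525 = -310
nΣx² − (Σx)² = 987925 − 950625 = 37300; nΣy² − (Σy)² = 9825 − 9801 = 24
r = -310 / √(37300 × 24) = -310 / 946.1501 ≈ -0.328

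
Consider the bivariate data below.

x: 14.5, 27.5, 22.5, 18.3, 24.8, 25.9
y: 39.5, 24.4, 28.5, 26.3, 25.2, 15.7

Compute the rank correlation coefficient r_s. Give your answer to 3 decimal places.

Rank x: 1, 6, 3, 2, 4, 5
Rank y: 6, 2, 5, 4, 3, 1
d = rank(x) − rank(y): -5, 4, -2, -2, 1, 4; Σd² = 66
ρ = 1 − 6Σd² / [n(n²−1)] = 1 − 6×66 / (6×35) = 1 − 396/210 ≈ -0.886

-0.886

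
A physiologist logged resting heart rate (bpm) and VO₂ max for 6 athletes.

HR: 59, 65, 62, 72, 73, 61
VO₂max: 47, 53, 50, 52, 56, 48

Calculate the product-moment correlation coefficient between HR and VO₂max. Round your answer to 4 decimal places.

n = 6, Σx = 392, Σy = 306, Σx² = 25784, Σy² = 15662, Σxy = 20078
nΣxy − ΣxΣy = 120468 − 119952 = 516
nΣx² − (Σx)² = 154704 − 153664 = 1040; nΣy² − (Σy)² = 93972 − 93636 = 336
r = 516 / √(1040 × 336) = 516 / 591.1345 ≈ 0.8729

0.8729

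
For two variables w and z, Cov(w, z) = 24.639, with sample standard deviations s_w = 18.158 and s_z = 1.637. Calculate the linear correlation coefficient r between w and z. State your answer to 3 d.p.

r = Cov(w,z) / (s_w · s_z) = 24.639 / (18.158 × 1.637)
  = 24.639 / 29.7246 ≈ 0.829

0.829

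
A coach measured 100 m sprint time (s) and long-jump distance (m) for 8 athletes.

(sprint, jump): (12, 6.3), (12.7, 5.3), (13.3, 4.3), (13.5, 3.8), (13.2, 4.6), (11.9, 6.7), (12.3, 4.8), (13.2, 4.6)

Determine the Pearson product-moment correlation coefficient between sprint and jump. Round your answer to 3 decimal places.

-0.913

n = 8, Σx = 102.1, Σy = 40.4, Σx² = 1305.81, Σy² = 210.96, Σxy = 511.61
nΣxy − ΣxΣy = 4092.88 − 4124.84 = -31.96
nΣx² − (Σx)² = 10446.48 − 10424.41 = 22.07; nΣy² − (Σy)² = 1687.68 − 1632.16 = 55.52
r = -31.96 / √(22.07 × 55.52) = -31.96 / 35.0047 ≈ -0.913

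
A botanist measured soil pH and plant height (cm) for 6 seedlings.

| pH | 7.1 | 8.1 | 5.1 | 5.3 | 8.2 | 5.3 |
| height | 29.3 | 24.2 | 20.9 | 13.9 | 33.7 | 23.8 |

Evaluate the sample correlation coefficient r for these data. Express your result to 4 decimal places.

0.7355

n = 6, Σx = 39.1, Σy = 145.8, Σx² = 265.45, Σy² = 3776.28, Σxy = 986.79
nΣxy − ΣxΣy = 5920.74 − 5700.78 = 219.96
nΣx² − (Σx)² = 1592.7 − 1528.81 = 63.89; nΣy² − (Σy)² = 22657.68 − 21257.64 = 1400.04
r = 219.96 / √(63.89 × 1400.04) = 219.96 / 299.0795 ≈ 0.7355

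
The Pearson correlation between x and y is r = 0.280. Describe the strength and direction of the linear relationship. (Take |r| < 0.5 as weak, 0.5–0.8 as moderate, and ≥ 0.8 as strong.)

r = 0.280 > 0 so the relationship is positive.
|r| = 0.280, which falls in the weak range.

weak positive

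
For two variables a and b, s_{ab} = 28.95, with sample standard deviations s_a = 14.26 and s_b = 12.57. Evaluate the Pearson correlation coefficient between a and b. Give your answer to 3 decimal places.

r = Cov(a,b) / (s_a · s_b) = 28.95 / (14.26 × 12.57)
  = 28.95 / 179.2482 ≈ 0.162

0.162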